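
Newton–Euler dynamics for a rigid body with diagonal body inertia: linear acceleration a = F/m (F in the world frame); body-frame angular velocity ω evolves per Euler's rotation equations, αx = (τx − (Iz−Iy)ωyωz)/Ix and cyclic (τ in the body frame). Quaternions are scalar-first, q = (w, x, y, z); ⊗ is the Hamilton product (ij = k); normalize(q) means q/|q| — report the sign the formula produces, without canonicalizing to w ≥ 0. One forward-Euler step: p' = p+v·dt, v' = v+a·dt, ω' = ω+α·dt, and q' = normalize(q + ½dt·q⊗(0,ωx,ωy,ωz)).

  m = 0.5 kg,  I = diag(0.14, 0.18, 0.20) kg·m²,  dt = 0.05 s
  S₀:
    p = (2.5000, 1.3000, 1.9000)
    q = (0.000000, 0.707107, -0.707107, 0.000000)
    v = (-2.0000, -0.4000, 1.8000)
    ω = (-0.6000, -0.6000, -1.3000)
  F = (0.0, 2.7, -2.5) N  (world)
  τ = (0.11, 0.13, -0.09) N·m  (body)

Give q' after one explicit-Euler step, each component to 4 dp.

q' = (0.0000, 0.7295, -0.6836, -0.0212)

Hamilton product q⊗(0,ω) = (0.0000000, 0.9192391, 0.9192391, -0.8485284)
updated quaternion q' = (0.0000, 0.7295, -0.6836, -0.0212)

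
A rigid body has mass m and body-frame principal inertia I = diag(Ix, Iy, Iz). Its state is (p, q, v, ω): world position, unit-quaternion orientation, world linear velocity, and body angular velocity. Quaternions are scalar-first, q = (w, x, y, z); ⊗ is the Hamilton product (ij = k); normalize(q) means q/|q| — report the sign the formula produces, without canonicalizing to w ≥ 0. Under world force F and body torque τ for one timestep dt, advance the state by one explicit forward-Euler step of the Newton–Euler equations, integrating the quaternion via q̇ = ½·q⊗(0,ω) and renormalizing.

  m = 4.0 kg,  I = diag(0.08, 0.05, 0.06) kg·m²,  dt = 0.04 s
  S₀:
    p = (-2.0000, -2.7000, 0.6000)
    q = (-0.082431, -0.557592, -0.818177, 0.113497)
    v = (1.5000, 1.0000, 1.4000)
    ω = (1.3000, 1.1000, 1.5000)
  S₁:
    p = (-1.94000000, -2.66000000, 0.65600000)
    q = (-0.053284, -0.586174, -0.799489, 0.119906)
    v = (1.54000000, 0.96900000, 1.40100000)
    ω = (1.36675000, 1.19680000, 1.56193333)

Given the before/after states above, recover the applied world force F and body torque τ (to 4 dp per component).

F = (4.0000, -3.1000, 0.1000)
τ = (0.1500, 0.1600, 0.0500)

v₁ − v₀ = (0.04000000, -0.03100000, 0.00100000)
m·(v₁−v₀)/dt = (4.0000, -3.1000, 0.1000)
rate change Δω = (0.06675000, 0.09680000, 0.06193333)
gyro term ω₀×Iω₀ = (0.0165, 0.0390, -0.0429)
I·α + gyro = (0.1500, 0.1600, 0.0500)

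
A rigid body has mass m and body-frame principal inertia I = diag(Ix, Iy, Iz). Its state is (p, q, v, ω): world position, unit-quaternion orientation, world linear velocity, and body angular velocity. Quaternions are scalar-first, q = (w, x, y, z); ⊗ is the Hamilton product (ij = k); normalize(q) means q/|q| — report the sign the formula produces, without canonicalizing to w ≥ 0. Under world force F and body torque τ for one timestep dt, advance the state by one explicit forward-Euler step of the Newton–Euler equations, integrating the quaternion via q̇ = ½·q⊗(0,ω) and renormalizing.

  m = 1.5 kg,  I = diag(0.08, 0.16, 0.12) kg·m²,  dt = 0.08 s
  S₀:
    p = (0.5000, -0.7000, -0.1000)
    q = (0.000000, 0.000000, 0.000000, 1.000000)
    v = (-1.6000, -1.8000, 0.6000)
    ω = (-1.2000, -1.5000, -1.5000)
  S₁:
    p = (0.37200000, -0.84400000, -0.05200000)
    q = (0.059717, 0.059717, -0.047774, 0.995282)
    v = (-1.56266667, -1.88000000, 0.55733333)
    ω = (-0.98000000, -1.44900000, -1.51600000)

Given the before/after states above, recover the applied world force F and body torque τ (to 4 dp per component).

F = (0.7000, -1.5000, -0.8000)
τ = (0.1300, 0.0300, 0.1200)

v₁ − v₀ = (0.03733333, -0.08000000, -0.04266667)
applied force F = (0.7000, -1.5000, -0.8000)
Δω = ω₁−ω₀ = (0.22000000, 0.05100000, -0.01600000)
applied torque τ = (0.1300, 0.0300, 0.1200)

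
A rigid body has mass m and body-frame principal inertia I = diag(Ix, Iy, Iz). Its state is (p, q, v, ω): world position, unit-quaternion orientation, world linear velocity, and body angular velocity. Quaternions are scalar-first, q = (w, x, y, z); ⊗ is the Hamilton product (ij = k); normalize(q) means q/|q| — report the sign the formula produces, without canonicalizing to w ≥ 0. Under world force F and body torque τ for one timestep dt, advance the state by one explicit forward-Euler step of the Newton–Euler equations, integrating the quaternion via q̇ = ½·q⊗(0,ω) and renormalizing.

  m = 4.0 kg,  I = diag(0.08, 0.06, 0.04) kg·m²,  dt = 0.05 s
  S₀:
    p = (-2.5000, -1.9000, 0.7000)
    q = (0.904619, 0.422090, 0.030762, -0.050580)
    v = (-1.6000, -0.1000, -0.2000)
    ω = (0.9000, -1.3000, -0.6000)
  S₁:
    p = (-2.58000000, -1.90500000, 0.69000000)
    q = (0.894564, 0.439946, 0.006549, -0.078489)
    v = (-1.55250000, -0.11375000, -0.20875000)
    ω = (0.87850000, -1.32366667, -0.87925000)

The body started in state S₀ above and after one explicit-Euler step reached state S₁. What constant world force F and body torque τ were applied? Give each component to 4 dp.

F = (3.8000, -1.1000, -0.7000)
τ = (-0.0500, -0.0500, -0.2000)

velocity change Δv = (0.04750000, -0.01375000, -0.00875000)
F = m·Δv/dt = (3.8000, -1.1000, -0.7000)
Δω = ω₁−ω₀ = (-0.02150000, -0.02366667, -0.27925000)
gyro term ω₀×Iω₀ = (-0.0156, -0.0216, 0.0234)
applied torque τ = (-0.0500, -0.0500, -0.2000)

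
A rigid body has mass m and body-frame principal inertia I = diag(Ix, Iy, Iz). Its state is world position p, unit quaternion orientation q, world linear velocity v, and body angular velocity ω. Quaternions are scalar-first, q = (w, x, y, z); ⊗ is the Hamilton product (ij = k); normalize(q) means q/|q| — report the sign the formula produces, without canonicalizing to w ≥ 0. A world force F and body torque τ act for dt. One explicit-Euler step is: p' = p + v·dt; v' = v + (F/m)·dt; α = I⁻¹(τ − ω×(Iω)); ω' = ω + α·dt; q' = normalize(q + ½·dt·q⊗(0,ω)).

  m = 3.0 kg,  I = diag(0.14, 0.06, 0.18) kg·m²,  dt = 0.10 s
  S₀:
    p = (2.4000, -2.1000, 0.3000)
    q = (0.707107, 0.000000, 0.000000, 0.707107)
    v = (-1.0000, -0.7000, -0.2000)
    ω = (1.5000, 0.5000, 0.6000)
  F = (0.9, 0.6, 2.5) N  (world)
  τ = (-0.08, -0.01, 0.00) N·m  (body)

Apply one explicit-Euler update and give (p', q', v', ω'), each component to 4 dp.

p' = (2.3000, -2.1700, 0.2800)
q' = (0.6835, 0.0352, 0.0705, 0.7257)
v' = (-0.9700, -0.6800, -0.1167)
ω' = (1.4171, 0.5433, 0.6333)

new position p' = (2.3000, -2.1700, 0.2800)
v + (F/m)dt = (-0.9700, -0.6800, -0.1167)
ω×(Iω) gyroscopic = (0.0360, -0.0360, -0.0600)
angular accel α = (-0.8286, 0.4333, 0.3333)
ω' = ω + α·dt = (1.4171, 0.5433, 0.6333)
Hamilton product q⊗(0,ω) = (-0.4242642, 0.7071070, 1.4142140, 0.4242642)
q' = normalize(q + ½dt·q⊗(0,ω)) = (0.6835, 0.0352, 0.0705, 0.7257)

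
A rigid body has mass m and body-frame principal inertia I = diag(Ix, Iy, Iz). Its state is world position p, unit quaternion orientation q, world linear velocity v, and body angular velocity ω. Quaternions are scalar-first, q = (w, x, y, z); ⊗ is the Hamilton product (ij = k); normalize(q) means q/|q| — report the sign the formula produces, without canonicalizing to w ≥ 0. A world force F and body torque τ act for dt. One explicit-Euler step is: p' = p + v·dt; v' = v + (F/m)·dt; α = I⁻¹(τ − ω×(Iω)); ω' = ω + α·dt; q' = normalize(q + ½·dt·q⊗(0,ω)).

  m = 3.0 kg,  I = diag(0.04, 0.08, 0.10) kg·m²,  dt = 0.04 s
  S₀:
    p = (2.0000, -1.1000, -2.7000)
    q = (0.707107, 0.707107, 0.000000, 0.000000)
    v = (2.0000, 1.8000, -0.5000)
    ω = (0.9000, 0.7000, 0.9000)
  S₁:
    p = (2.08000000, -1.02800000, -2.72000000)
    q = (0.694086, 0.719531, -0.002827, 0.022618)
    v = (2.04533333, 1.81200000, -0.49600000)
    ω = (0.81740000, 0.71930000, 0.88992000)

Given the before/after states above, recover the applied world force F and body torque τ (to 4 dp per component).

Δω = ω₁−ω₀ = (-0.08260000, 0.01930000, -0.01008000)
I·α + gyro = (-0.0700, -0.0100, 0.0000)
Δv = v₁−v₀ = (0.04533333, 0.01200000, 0.00400000)
m·(v₁−v₀)/dt = (3.4000, 0.9000, 0.3000)

F = (3.4000, 0.9000, 0.3000)
τ = (-0.0700, -0.0100, 0.0000)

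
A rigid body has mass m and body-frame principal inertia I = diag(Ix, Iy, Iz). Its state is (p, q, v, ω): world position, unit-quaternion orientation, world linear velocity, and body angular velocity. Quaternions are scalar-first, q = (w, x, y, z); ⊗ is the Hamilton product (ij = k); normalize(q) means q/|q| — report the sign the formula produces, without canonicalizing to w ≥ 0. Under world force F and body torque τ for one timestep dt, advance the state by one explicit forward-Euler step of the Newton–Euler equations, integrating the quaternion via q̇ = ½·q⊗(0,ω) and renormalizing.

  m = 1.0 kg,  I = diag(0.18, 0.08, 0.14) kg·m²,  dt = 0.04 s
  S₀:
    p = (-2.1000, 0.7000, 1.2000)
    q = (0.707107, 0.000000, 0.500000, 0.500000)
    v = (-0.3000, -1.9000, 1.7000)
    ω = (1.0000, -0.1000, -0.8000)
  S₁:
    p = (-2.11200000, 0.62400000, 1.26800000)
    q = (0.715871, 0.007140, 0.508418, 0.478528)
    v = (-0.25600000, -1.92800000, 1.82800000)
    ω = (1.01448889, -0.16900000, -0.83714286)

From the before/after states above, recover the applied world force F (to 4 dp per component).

F = (1.1000, -0.7000, 3.2000)

v₁ − v₀ = (0.04400000, -0.02800000, 0.12800000)
F = m·Δv/dt = (1.1000, -0.7000, 3.2000)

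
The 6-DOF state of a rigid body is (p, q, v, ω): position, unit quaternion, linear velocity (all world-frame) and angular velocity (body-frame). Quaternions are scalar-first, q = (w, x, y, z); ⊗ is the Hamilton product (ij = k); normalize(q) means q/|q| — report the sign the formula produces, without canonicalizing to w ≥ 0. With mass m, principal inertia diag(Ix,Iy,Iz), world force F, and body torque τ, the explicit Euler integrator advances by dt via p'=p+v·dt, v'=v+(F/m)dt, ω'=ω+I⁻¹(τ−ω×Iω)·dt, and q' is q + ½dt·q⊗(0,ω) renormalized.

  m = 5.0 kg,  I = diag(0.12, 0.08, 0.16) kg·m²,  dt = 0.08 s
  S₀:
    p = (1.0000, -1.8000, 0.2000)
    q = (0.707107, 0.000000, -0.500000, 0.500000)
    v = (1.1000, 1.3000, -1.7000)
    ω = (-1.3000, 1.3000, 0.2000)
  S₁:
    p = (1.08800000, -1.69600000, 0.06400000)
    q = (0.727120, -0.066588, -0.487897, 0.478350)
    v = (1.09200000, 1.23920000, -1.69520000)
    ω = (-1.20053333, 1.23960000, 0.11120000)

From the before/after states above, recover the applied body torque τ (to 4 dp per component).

ω₁ − ω₀ = (0.09946667, -0.06040000, -0.08880000)
precession coupling = (0.0208, 0.0104, 0.0676)
I·α + gyro = (0.1700, -0.0500, -0.1100)

τ = (0.1700, -0.0500, -0.1100)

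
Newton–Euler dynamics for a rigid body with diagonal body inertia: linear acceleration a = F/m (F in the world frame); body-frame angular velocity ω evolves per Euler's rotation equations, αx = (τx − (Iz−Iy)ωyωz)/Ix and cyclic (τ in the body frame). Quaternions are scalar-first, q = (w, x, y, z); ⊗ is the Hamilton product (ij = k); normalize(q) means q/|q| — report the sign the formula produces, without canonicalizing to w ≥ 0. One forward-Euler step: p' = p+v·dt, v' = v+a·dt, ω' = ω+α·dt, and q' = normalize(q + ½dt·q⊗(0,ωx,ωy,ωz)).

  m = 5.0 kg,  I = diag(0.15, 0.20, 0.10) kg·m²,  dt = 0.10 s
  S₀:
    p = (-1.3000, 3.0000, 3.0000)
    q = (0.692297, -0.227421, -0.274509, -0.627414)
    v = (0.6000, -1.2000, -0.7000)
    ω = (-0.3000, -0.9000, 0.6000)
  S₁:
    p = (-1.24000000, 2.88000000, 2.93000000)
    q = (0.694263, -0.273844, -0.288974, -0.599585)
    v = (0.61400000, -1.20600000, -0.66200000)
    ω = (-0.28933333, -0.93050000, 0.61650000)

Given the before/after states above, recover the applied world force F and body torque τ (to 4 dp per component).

Δω = ω₁−ω₀ = (0.01066667, -0.03050000, 0.01650000)
precession coupling = (0.0540, -0.0090, 0.0135)
applied torque τ = (0.0700, -0.0700, 0.0300)
velocity change Δv = (0.01400000, -0.00600000, 0.03800000)
applied force F = (0.7000, -0.3000, 1.9000)

F = (0.7000, -0.3000, 1.9000)
τ = (0.0700, -0.0700, 0.0300)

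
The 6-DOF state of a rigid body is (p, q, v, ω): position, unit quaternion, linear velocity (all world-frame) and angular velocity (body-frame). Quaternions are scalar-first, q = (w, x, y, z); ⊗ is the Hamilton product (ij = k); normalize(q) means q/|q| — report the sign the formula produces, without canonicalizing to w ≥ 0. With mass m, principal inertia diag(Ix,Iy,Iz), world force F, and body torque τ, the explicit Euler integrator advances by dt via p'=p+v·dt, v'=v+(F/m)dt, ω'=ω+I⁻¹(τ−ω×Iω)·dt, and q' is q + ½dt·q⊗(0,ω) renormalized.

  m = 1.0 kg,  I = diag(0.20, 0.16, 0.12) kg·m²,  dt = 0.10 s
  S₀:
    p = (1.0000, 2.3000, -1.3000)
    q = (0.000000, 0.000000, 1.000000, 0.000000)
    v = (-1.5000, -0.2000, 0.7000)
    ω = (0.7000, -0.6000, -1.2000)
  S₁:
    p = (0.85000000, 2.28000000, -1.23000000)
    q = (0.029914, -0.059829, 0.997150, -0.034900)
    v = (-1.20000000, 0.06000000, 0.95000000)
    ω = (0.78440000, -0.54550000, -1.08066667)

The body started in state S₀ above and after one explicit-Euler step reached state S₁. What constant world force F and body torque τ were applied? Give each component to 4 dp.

ω₁ − ω₀ = (0.08440000, 0.05450000, 0.11933333)
τ = I·(Δω/dt) + ω₀×(Iω₀) = (0.1400, 0.0200, 0.1600)
v₁ − v₀ = (0.30000000, 0.26000000, 0.25000000)
F = m·Δv/dt = (3.0000, 2.6000, 2.5000)

F = (3.0000, 2.6000, 2.5000)
τ = (0.1400, 0.0200, 0.1600)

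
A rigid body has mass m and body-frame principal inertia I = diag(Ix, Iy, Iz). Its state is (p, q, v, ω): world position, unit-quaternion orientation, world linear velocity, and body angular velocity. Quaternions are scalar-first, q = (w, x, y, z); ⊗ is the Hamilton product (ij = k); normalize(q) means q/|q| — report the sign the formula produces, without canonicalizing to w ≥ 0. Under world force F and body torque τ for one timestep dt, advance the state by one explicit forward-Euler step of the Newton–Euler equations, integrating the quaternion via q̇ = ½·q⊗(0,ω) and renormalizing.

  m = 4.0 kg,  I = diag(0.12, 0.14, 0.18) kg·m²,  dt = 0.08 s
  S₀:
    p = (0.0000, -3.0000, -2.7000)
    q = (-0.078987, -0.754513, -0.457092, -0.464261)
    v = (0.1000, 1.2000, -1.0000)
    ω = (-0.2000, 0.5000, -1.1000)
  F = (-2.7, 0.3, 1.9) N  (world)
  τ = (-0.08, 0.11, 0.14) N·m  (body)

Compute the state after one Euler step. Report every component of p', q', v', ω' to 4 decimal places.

p' = (0.0080, -2.9040, -2.7800)
q' = (-0.0962, -0.7236, -0.4876, -0.4790)
v' = (0.0460, 1.2060, -0.9620)
ω' = (-0.2387, 0.5704, -1.0369)

α = I⁻¹(τ − ω×Iω) = (-0.4833, 0.8800, 0.7889)
ω + α·dt = (-0.2387, 0.5704, -1.0369)
2q̇ = q⊗(0,ω) = (-0.4330437, 0.7507291, -0.7766056, -0.3817892)
q + ½dt·q⊗(0,ω), renormalized = (-0.0962, -0.7236, -0.4876, -0.4790)
linear accel F/m = (-0.6750, 0.0750, 0.4750)
p' = p + v·dt = (0.0080, -2.9040, -2.7800)
v + (F/m)dt = (0.0460, 1.2060, -0.9620)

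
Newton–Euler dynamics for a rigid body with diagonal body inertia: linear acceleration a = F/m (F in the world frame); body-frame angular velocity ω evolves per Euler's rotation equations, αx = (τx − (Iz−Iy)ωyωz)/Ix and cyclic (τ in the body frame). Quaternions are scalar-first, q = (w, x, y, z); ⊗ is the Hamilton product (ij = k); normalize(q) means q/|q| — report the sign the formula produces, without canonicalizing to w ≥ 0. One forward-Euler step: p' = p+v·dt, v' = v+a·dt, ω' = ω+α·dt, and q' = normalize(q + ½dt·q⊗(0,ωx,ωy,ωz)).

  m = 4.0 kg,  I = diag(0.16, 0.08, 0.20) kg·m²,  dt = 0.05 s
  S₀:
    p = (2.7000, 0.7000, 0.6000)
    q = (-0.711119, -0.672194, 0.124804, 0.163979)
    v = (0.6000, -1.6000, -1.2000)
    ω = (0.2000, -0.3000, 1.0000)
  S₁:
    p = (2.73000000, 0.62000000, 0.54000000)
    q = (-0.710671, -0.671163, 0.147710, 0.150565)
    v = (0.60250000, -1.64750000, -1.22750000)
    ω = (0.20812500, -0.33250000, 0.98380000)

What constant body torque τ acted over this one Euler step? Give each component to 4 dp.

τ = (-0.0100, -0.0600, -0.0600)

ω₁ − ω₀ = (0.00812500, -0.03250000, -0.01620000)
τ = I·(Δω/dt) + ω₀×(Iω₀) = (-0.0100, -0.0600, -0.0600)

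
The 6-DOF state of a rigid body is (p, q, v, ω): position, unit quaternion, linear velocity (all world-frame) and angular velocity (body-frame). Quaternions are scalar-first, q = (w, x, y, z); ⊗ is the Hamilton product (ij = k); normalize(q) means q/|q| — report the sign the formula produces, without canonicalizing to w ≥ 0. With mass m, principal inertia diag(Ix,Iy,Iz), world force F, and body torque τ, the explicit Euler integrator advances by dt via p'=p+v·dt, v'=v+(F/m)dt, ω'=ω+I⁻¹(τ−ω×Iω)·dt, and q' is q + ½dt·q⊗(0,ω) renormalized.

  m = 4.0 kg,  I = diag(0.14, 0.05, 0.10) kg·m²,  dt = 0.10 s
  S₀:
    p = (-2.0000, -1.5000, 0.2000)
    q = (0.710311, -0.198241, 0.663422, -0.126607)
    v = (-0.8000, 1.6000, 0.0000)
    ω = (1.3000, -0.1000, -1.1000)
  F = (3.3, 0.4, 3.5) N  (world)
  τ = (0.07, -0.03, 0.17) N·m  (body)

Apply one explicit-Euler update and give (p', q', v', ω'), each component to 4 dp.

p' = (-2.0800, -1.3400, 0.2000)
q' = (0.7169, -0.1885, 0.6384, -0.2071)
v' = (-0.7175, 1.6100, 0.0875)
ω' = (1.3461, -0.0456, -0.9417)

ω×(Iω) gyroscopic = (0.0055, -0.0572, 0.0117)
angular accel α = (0.4607, 0.5440, 1.5830)
new body rate ω' = (1.3461, -0.0456, -0.9417)
q⊗(0,ω) = (0.1847878, 0.1809794, -0.4536853, -1.6239666)
q + ½dt·q⊗(0,ω), renormalized = (0.7169, -0.1885, 0.6384, -0.2071)
a = F/m = (0.8250, 0.1000, 0.8750)
p + v·dt = (-2.0800, -1.3400, 0.2000)
v' = v + a·dt = (-0.7175, 1.6100, 0.0875)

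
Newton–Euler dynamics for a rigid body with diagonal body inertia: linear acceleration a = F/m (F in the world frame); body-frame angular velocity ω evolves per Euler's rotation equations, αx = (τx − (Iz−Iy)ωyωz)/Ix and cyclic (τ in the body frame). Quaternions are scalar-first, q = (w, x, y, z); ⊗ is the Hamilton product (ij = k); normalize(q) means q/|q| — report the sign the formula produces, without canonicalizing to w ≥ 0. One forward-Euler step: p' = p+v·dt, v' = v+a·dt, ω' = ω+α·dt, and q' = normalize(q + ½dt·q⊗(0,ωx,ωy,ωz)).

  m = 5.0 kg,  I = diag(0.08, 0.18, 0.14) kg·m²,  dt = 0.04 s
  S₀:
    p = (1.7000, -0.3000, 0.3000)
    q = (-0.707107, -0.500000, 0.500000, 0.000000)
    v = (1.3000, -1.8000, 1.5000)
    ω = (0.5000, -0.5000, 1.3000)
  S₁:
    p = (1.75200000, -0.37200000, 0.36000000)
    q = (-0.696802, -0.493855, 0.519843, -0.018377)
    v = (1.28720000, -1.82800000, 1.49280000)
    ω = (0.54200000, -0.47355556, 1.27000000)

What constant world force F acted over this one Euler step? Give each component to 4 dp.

F = (-1.6000, -3.5000, -0.9000)

v₁ − v₀ = (-0.01280000, -0.02800000, -0.00720000)
F = m·Δv/dt = (-1.6000, -3.5000, -0.9000)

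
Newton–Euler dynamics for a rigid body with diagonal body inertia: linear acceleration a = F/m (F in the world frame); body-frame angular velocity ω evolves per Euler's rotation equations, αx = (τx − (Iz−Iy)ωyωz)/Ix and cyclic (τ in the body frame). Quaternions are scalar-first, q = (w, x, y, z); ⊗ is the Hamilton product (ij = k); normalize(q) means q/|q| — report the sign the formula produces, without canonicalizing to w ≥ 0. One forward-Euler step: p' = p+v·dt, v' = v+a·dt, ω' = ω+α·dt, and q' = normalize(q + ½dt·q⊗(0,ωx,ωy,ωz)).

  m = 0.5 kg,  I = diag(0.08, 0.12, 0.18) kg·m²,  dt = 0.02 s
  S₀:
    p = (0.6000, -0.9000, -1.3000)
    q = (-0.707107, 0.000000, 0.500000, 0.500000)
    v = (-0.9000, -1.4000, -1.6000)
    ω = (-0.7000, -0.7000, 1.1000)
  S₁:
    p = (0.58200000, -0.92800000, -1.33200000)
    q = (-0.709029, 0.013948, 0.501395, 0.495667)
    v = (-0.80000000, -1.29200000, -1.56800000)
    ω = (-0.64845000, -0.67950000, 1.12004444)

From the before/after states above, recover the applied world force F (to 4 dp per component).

F = (2.5000, 2.7000, 0.8000)

v₁ − v₀ = (0.10000000, 0.10800000, 0.03200000)
applied force F = (2.5000, 2.7000, 0.8000)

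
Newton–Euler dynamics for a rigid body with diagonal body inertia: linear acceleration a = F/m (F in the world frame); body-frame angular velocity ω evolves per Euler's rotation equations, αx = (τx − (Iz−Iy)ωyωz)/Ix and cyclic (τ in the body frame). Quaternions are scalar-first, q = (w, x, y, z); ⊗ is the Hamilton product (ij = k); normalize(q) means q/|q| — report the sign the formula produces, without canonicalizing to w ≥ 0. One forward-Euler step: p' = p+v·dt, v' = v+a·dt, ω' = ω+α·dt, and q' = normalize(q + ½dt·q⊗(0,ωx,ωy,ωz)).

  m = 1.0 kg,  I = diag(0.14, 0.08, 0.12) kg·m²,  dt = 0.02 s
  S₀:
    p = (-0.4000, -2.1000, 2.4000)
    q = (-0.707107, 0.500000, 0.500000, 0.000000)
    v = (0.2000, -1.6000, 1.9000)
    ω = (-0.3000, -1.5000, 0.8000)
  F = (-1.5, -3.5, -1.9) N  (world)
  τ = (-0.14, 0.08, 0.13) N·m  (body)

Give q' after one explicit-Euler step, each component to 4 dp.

Hamilton product q⊗(0,ω) = (0.9000000, 0.6121321, 0.6606605, -1.1656856)
q + ½dt·q⊗(0,ω), renormalized = (-0.6980, 0.5060, 0.5065, -0.0117)

q' = (-0.6980, 0.5060, 0.5065, -0.0117)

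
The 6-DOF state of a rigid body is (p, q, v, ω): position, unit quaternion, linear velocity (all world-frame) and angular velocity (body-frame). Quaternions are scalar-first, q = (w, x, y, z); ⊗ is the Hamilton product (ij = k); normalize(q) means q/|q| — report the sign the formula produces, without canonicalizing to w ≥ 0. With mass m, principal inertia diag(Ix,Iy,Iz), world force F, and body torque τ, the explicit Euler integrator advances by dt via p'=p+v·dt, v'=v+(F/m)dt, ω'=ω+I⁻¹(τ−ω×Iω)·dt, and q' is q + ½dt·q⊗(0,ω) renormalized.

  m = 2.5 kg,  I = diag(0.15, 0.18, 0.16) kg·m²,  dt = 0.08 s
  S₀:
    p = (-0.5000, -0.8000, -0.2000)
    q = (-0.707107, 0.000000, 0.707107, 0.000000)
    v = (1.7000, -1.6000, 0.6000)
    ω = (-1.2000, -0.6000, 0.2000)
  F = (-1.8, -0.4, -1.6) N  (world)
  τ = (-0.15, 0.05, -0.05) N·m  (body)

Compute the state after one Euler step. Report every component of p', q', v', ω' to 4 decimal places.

linear accel F/m = (-0.7200, -0.1600, -0.6400)
new position p' = (-0.3640, -0.9280, -0.1520)
v' = v + a·dt = (1.6424, -1.6128, 0.5488)
gyro term ω×Iω = (0.0024, 0.0024, 0.0216)
(τ − ω×Iω)/I = (-1.0160, 0.2644, -0.4475)
new body rate ω' = (-1.2813, -0.5788, 0.1642)
q⊗(0,ω) = (0.4242642, 0.9899498, 0.4242642, 0.7071070)
q' = normalize(q + ½dt·q⊗(0,ω)) = (-0.6891, 0.0395, 0.7230, 0.0282)

p' = (-0.3640, -0.9280, -0.1520)
q' = (-0.6891, 0.0395, 0.7230, 0.0282)
v' = (1.6424, -1.6128, 0.5488)
ω' = (-1.2813, -0.5788, 0.1642)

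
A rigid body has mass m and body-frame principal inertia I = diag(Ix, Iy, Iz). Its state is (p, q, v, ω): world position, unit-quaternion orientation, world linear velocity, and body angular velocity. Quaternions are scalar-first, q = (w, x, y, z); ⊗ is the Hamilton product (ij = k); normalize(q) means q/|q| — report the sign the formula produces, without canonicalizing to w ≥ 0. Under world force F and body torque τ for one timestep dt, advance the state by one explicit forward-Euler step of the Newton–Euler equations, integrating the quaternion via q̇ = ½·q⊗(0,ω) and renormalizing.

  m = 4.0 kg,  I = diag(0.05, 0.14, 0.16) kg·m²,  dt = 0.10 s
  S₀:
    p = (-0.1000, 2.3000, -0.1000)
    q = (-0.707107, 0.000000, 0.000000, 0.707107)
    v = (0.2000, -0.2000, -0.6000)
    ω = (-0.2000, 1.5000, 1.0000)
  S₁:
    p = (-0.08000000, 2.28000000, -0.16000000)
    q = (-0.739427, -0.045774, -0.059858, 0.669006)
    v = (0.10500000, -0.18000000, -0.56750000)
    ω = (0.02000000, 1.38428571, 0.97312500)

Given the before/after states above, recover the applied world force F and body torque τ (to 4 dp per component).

Δω = ω₁−ω₀ = (0.22000000, -0.11571429, -0.02687500)
precession coupling = (0.0300, 0.0220, -0.0270)
τ = I·(Δω/dt) + ω₀×(Iω₀) = (0.1400, -0.1400, -0.0700)
Δv = v₁−v₀ = (-0.09500000, 0.02000000, 0.03250000)
m·(v₁−v₀)/dt = (-3.8000, 0.8000, 1.3000)

F = (-3.8000, 0.8000, 1.3000)
τ = (0.1400, -0.1400, -0.0700)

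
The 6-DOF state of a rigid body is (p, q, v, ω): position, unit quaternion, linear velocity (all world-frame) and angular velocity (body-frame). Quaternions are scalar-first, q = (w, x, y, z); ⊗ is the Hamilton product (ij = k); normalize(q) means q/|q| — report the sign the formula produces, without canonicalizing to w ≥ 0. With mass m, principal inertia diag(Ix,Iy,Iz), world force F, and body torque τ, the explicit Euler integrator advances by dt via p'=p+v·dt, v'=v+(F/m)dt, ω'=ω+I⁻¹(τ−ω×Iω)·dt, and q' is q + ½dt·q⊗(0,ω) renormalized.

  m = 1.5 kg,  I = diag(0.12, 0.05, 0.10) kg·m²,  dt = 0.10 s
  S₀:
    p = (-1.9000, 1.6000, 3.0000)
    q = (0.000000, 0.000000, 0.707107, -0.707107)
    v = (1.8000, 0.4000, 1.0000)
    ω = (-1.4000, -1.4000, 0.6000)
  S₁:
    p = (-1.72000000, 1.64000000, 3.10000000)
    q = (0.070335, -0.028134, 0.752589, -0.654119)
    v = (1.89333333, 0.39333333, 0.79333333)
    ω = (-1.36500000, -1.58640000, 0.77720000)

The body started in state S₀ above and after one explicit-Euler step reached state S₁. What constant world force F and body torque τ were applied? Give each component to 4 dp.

rate change Δω = (0.03500000, -0.18640000, 0.17720000)
applied torque τ = (0.0000, -0.1100, 0.0400)
v₁ − v₀ = (0.09333333, -0.00666667, -0.20666667)
applied force F = (1.4000, -0.1000, -3.1000)

F = (1.4000, -0.1000, -3.1000)
τ = (0.0000, -0.1100, 0.0400)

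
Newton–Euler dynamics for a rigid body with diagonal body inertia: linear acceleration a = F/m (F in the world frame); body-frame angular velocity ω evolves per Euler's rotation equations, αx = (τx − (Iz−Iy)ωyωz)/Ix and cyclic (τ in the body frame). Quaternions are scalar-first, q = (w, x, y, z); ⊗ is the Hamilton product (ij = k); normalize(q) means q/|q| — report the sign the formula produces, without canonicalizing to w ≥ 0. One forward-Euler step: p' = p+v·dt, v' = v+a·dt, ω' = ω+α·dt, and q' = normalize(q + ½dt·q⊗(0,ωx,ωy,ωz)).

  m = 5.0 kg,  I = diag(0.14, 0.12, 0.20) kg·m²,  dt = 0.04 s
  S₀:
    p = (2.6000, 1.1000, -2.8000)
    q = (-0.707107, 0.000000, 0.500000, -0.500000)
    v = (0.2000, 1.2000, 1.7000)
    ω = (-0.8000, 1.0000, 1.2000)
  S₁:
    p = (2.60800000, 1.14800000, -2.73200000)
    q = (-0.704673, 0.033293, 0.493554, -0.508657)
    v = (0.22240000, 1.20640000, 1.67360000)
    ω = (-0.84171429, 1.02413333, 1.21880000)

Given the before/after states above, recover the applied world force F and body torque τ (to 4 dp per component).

Δv = v₁−v₀ = (0.02240000, 0.00640000, -0.02640000)
applied force F = (2.8000, 0.8000, -3.3000)
rate change Δω = (-0.04171429, 0.02413333, 0.01880000)
applied torque τ = (-0.0500, 0.1300, 0.1100)

F = (2.8000, 0.8000, -3.3000)
τ = (-0.0500, 0.1300, 0.1100)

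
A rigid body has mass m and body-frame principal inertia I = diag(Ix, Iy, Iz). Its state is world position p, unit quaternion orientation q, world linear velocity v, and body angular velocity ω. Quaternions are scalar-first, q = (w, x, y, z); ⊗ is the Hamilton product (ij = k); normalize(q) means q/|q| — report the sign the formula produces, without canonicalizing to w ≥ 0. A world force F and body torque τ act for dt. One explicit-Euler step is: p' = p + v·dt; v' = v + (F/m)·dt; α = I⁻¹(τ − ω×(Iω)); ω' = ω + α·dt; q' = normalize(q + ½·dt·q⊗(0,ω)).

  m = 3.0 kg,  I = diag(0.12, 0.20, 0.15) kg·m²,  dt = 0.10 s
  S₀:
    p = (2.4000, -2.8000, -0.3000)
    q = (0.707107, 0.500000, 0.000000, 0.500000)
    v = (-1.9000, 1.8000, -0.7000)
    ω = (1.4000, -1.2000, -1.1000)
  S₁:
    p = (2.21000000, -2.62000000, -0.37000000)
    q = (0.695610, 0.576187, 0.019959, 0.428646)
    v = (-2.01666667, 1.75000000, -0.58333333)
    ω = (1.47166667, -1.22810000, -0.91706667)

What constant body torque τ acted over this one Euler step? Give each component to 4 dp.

τ = (0.0200, -0.0100, 0.1400)

ω₁ − ω₀ = (0.07166667, -0.02810000, 0.18293333)
precession coupling = (-0.0660, 0.0462, -0.1344)
applied torque τ = (0.0200, -0.0100, 0.1400)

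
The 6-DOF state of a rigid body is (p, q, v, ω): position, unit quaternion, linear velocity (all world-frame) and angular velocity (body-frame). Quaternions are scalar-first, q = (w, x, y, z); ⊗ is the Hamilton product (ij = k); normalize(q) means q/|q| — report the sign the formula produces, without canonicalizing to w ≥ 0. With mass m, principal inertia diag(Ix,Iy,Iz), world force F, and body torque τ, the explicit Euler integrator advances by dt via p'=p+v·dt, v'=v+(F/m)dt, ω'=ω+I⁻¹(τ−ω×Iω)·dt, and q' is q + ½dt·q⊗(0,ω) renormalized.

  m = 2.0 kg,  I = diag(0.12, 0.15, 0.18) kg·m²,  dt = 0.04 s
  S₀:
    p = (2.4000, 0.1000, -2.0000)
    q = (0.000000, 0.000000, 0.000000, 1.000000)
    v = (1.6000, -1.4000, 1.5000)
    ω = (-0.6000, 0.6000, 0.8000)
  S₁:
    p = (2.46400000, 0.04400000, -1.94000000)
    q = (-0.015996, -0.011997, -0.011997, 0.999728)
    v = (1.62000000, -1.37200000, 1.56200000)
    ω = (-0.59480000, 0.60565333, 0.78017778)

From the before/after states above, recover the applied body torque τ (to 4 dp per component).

Δω = ω₁−ω₀ = (0.00520000, 0.00565333, -0.01982222)
precession coupling = (0.0144, 0.0288, -0.0108)
τ = I·(Δω/dt) + ω₀×(Iω₀) = (0.0300, 0.0500, -0.1000)

τ = (0.0300, 0.0500, -0.1000)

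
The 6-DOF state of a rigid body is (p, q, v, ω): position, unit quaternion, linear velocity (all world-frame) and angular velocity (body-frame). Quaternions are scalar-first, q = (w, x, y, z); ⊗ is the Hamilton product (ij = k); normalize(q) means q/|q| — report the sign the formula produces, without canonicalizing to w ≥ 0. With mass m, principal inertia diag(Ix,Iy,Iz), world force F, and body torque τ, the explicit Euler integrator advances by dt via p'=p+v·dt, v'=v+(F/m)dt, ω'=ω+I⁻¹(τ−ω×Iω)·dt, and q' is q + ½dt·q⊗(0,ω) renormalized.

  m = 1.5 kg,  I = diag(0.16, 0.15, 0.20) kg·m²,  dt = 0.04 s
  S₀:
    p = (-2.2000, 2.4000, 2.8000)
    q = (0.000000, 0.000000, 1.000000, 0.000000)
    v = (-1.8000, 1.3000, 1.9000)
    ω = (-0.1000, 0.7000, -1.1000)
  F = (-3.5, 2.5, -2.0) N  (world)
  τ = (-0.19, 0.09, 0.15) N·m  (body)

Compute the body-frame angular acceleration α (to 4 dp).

precession coupling ω×(Iω) = (-0.0385, -0.0044, 0.0007)
angular accel α = (-0.9469, 0.6293, 0.7465)

α = (-0.9469, 0.6293, 0.7465)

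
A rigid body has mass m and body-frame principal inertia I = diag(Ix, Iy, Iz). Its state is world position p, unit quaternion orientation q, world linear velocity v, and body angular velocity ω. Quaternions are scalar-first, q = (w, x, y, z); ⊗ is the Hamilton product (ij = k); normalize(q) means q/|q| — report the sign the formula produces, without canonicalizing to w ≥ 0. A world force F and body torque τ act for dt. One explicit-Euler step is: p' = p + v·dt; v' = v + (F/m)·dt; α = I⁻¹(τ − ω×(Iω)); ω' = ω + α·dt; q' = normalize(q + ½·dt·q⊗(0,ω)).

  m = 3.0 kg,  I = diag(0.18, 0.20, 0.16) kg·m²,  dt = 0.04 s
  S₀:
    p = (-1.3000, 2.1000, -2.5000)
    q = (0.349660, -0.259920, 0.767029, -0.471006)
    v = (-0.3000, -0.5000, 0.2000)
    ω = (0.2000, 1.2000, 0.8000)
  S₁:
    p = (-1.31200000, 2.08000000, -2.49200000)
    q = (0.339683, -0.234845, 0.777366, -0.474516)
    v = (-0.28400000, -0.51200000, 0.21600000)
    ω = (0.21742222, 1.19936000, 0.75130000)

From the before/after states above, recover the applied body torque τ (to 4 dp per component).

rate change Δω = (0.01742222, -0.00064000, -0.04870000)
ω₀×(Iω₀) = (-0.0384, 0.0032, 0.0048)
applied torque τ = (0.0400, 0.0000, -0.1900)

τ = (0.0400, 0.0000, -0.1900)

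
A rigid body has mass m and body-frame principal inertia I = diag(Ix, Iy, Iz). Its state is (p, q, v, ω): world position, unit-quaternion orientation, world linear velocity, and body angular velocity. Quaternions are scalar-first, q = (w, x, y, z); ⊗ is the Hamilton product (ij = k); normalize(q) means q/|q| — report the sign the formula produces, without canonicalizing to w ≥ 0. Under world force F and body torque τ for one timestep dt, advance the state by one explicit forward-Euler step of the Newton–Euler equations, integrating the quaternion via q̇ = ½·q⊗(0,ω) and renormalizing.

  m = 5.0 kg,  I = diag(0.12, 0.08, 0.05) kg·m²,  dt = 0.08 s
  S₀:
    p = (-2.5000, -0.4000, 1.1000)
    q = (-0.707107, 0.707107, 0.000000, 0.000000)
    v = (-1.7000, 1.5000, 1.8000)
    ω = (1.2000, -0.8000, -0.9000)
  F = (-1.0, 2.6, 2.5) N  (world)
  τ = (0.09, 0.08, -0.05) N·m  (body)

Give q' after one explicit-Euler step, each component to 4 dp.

q' = (-0.7393, 0.6716, 0.0480, 0.0028)

q⊗(0,ω) = (-0.8485284, -0.8485284, 1.2020819, 0.0707107)
updated quaternion q' = (-0.7393, 0.6716, 0.0480, 0.0028)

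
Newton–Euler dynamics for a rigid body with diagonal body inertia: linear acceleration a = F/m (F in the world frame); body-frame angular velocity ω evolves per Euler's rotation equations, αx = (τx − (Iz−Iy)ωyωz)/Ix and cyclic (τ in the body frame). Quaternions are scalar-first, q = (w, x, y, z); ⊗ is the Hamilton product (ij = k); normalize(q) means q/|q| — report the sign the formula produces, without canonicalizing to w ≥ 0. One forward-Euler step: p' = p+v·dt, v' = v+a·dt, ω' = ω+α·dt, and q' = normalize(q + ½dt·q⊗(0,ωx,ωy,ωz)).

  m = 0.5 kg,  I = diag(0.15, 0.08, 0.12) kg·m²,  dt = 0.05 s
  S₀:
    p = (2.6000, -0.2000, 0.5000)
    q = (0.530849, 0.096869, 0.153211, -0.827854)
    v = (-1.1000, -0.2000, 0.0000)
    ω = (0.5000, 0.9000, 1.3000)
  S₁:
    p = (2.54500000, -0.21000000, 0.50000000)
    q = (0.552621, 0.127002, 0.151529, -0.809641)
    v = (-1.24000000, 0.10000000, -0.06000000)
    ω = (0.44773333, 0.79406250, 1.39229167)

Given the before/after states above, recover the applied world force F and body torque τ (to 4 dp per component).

F = (-1.4000, 3.0000, -0.6000)
τ = (-0.1100, -0.1500, 0.1900)

Δv = v₁−v₀ = (-0.14000000, 0.30000000, -0.06000000)
applied force F = (-1.4000, 3.0000, -0.6000)
rate change Δω = (-0.05226667, -0.10593750, 0.09229167)
ω₀×(Iω₀) = (0.0468, 0.0195, -0.0315)
τ = I·(Δω/dt) + ω₀×(Iω₀) = (-0.1100, -0.1500, 0.1900)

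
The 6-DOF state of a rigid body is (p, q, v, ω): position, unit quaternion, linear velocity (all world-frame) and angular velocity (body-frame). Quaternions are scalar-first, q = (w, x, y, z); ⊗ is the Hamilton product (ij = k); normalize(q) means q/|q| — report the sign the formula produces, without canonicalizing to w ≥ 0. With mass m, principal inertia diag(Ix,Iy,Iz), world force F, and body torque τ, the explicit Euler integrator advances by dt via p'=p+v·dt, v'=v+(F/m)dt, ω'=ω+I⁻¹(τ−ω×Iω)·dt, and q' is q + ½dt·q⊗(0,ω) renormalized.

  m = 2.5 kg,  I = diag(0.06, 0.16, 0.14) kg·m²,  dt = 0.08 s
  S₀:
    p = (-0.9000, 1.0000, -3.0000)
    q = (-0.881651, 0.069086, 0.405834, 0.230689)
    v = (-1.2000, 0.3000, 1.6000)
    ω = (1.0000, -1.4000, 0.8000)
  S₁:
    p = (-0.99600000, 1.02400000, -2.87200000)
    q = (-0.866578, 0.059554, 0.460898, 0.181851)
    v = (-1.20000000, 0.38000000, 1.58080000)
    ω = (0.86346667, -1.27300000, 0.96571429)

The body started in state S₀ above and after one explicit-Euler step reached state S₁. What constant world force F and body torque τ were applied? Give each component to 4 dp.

ω₁ − ω₀ = (-0.13653333, 0.12700000, 0.16571429)
gyro term ω₀×Iω₀ = (0.0224, -0.0640, -0.1400)
I·α + gyro = (-0.0800, 0.1900, 0.1500)
Δv = v₁−v₀ = (0.00000000, 0.08000000, -0.01920000)
F = m·Δv/dt = (0.0000, 2.5000, -0.6000)

F = (0.0000, 2.5000, -0.6000)
τ = (-0.0800, 0.1900, 0.1500)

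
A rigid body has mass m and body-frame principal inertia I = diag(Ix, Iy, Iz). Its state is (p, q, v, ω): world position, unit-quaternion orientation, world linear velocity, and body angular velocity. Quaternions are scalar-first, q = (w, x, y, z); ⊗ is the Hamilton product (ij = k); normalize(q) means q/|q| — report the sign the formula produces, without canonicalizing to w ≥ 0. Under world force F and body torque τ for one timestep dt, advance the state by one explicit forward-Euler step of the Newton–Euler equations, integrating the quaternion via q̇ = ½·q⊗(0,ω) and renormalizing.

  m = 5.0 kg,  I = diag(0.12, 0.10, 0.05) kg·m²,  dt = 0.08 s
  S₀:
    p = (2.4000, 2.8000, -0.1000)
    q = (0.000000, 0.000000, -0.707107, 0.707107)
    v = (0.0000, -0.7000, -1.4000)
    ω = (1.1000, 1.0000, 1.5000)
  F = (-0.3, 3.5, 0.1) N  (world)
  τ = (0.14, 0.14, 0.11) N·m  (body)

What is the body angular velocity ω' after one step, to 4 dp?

α = I⁻¹(τ − ω×Iω) = (1.7917, 0.2450, 2.6400)
ω' = ω + α·dt = (1.2433, 1.0196, 1.7112)

ω' = (1.2433, 1.0196, 1.7112)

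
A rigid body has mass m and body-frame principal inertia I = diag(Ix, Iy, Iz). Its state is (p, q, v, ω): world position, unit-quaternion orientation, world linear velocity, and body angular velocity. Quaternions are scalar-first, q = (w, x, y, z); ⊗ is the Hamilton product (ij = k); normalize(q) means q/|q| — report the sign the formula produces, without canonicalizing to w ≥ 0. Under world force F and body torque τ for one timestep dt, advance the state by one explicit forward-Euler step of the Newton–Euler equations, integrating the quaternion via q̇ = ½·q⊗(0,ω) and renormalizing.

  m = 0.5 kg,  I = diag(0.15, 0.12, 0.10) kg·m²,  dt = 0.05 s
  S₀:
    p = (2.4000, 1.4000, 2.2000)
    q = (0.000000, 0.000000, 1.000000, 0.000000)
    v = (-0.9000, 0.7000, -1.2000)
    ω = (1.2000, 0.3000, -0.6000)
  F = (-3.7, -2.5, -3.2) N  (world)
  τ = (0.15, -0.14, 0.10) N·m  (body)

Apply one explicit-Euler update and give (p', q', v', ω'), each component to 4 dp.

p' = (2.3550, 1.4350, 2.1400)
q' = (-0.0075, -0.0150, 0.9994, -0.0300)
v' = (-1.2700, 0.4500, -1.5200)
ω' = (1.2488, 0.2567, -0.5446)

linear accel F/m = (-7.4000, -5.0000, -6.4000)
new position p' = (2.3550, 1.4350, 2.1400)
new velocity v' = (-1.2700, 0.4500, -1.5200)
gyro term ω×Iω = (0.0036, -0.0360, -0.0108)
(τ − ω×Iω)/I = (0.9760, -0.8667, 1.1080)
new body rate ω' = (1.2488, 0.2567, -0.5446)
2q̇ = q⊗(0,ω) = (-0.3000000, -0.6000000, 0.0000000, -1.2000000)
updated quaternion q' = (-0.0075, -0.0150, 0.9994, -0.0300)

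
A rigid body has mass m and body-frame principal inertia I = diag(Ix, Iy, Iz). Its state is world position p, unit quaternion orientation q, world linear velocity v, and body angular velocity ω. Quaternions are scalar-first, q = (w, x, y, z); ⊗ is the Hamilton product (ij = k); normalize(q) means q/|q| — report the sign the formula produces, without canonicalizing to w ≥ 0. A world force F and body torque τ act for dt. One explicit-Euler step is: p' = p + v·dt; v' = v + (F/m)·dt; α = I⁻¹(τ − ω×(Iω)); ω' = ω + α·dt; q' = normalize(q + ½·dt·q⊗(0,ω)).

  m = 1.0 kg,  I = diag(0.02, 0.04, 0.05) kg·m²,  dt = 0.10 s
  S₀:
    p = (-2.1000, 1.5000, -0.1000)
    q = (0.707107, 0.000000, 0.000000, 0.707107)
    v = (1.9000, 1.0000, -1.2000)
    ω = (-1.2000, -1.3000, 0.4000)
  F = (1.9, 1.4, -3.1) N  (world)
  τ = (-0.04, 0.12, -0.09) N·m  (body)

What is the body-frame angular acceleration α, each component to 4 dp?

precession coupling ω×(Iω) = (-0.0052, 0.0144, 0.0312)
angular accel α = (-1.7400, 2.6400, -2.4240)

α = (-1.7400, 2.6400, -2.4240)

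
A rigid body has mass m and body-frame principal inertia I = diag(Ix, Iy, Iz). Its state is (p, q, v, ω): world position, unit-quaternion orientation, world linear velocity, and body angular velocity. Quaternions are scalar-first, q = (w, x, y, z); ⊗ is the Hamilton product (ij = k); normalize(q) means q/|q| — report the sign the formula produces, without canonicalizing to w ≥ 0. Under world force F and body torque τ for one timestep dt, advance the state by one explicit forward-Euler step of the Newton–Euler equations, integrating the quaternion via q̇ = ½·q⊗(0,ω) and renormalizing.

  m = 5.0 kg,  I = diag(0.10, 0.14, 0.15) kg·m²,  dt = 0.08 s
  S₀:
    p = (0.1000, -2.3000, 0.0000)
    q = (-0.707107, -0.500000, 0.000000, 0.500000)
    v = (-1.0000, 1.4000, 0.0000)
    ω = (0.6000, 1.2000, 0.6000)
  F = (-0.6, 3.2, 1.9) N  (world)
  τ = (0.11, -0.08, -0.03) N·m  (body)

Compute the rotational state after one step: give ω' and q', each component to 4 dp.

ω×(Iω) gyroscopic = (0.0072, -0.0180, 0.0288)
angular accel α = (1.0280, -0.4429, -0.3920)
ω' = ω + α·dt = (0.6822, 1.1646, 0.5686)
Hamilton product q⊗(0,ω) = (0.0000000, -1.0242642, -0.2485284, -1.0242642)
q' = normalize(q + ½dt·q⊗(0,ω)) = (-0.7059, -0.5400, -0.0099, 0.4582)

ω' = (0.6822, 1.1646, 0.5686)
q' = (-0.7059, -0.5400, -0.0099, 0.4582)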